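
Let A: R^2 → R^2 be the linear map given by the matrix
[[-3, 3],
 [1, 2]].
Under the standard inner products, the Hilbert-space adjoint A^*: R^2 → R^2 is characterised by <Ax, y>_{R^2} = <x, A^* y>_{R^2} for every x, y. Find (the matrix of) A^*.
A^* = A^T =
[[-3, 1],
 [3, 2]]

For real matrices with standard dot products, the defining identity <Ax, y> = <x, A^* y> gives (Ax)^T y = x^T (A^*) y, i.e. x^T A^T y = x^T (A^*) y. Since this holds for all x, y, we must have A^* = A^T. Therefore
A^* =
[[-3, 1],
 [3, 2]].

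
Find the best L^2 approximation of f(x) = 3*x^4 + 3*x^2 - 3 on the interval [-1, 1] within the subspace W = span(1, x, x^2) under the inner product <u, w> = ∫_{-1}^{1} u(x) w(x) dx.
g(x) = 39*x^2/7 - 114/35

The best approximation g ∈ W is the orthogonal projection of f onto W. Writing g = a_0 + a_1 x + a_2 x^2, the coefficients solve the normal equations G · a = b where
  G_{ij} = <φ_i, φ_j> and b_i = <f, φ_i>, with φ_0 = 1, φ_1 = x, φ_2 = x^2.
G =
  [2, 0, 2/3]
  [0, 2/3, 0]
  [2/3, 0, 2/5],
b = (-14/5, 0, 2/35).
Solving gives a_0 = -114/35, a_1 = 0, a_2 = 39/7, so
  g(x) = 39*x^2/7 - 114/35.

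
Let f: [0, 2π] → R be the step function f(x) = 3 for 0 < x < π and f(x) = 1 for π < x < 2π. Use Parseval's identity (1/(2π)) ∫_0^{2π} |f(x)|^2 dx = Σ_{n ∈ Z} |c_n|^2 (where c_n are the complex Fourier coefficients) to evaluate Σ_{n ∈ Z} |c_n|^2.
Σ |c_n|^2 = 5

Parseval equates the L^2 energy of f (normalised by 1/(2π)) with the ℓ^2 sum of its Fourier coefficients: (1/(2π)) ∫_0^{2π} |f|^2 = Σ |c_n|^2.
Compute the left side: (1/(2π)) [∫_0^π 3^2 dx + ∫_π^{2π} 1^2 dx] = (1/(2π)) · (9π + 1π) = (9 + 1)/2 = 5.
So Σ_{n ∈ Z} |c_n|^2 = 5.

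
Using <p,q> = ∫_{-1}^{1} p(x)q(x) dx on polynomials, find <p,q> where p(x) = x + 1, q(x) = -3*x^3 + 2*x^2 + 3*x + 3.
<p,q> = 122/15

Expand the product: p(x)·q(x) = -3*x^4 - x^3 + 5*x^2 + 6*x + 3.
∫_{-1}^{1} of each monomial x^k gives [2/(k+1) if k even, 0 if k odd]. Integrating term-by-term (or equivalently evaluating the antiderivative F(x) = -3*x^5/5 - x^4/4 + 5*x^3/3 + 3*x^2 + 3*x at the endpoints):
  F(1) − F(−1) = 409/60 − (-79/60) = 122/15.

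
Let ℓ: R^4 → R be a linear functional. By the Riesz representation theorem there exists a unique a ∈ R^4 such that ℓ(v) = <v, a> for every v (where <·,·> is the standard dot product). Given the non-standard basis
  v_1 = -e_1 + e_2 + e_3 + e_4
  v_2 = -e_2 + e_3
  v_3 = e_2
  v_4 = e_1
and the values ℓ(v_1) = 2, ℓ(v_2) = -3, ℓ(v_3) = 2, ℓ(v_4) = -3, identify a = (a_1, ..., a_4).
a = (-3, 2, -1, -2)

Write a = (a_1, ..., a_4) in the standard basis. For each basis vector v_i, ℓ(v_i) = <v_i, a> is a linear equation in the a_j's. Collect the n equations into a matrix system V a = ℓ, where row i of V is v_i (expressed in the standard basis). Since V is invertible (lower-triangular with 1s on the diagonal, up to permutation), solve by back-substitution:
  V =
[[-1, 1, 1, 1],
 [0, -1, 1, 0],
 [0, 1, 0, 0],
 [1, 0, 0, 0]]
  V a = (2, -3, 2, -3)
Solving gives a = (-3, 2, -1, -2).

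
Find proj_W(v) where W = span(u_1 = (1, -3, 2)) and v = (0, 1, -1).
proj_W(v) = (-5/14, 15/14, -5/7)

Set up U = [u_1 | ... | u_1] ∈ R^(3×1). The projector onto W = col(U) is P = U (U^T U)^(-1) U^T.
Compute U^T U =
  [14],
and U^T v = (-5).
Solve U^T U · c = U^T v for the coefficients: c = (-5/14). The projection is proj_W(v) = U c.
Check: (v - proj_W(v)) · u_1 = 0  (should be 0).
Result: proj_W(v) = (-5/14, 15/14, -5/7).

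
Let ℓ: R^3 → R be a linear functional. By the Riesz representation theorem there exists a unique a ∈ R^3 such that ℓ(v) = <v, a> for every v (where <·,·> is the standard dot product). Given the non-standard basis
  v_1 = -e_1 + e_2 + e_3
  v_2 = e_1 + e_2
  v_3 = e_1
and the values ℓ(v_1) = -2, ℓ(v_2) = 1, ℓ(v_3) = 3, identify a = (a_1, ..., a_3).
a = (3, -2, 3)

Write a = (a_1, ..., a_3) in the standard basis. For each basis vector v_i, ℓ(v_i) = <v_i, a> is a linear equation in the a_j's. Collect the n equations into a matrix system V a = ℓ, where row i of V is v_i (expressed in the standard basis). Since V is invertible (lower-triangular with 1s on the diagonal, up to permutation), solve by back-substitution:
  V =
[[-1, 1, 1],
 [1, 1, 0],
 [1, 0, 0]]
  V a = (-2, 1, 3)
Solving gives a = (3, -2, 3).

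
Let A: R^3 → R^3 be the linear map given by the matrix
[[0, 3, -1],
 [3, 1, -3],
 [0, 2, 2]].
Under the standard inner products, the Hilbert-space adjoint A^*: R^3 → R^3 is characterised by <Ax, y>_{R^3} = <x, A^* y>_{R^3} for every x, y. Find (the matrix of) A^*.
A^* = A^T =
[[0, 3, 0],
 [3, 1, 2],
 [-1, -3, 2]]

For real matrices with standard dot products, the defining identity <Ax, y> = <x, A^* y> gives (Ax)^T y = x^T (A^*) y, i.e. x^T A^T y = x^T (A^*) y. Since this holds for all x, y, we must have A^* = A^T. Therefore
A^* =
[[0, 3, 0],
 [3, 1, 2],
 [-1, -3, 2]].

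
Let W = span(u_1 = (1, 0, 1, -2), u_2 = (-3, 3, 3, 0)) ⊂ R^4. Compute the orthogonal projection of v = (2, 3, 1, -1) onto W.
proj_W(v) = (1/6, 2/3, 3/2, -5/3)

Set up U = [u_1 | ... | u_2] ∈ R^(4×2). The projector onto W = col(U) is P = U (U^T U)^(-1) U^T.
Compute U^T U =
  [6, 0]
  [0, 27],
and U^T v = (5, 6).
Solve U^T U · c = U^T v for the coefficients: c = (5/6, 2/9). The projection is proj_W(v) = U c.
Check: (v - proj_W(v)) · u_1 = 0  (should be 0).
Check: (v - proj_W(v)) · u_2 = 0  (should be 0).
Result: proj_W(v) = (1/6, 2/3, 3/2, -5/3).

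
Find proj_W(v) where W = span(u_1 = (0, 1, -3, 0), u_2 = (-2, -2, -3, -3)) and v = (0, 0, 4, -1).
proj_W(v) = (12/211, -237/211, 765/211, 18/211)

Set up U = [u_1 | ... | u_2] ∈ R^(4×2). The projector onto W = col(U) is P = U (U^T U)^(-1) U^T.
Compute U^T U =
  [10, 7]
  [7, 26],
and U^T v = (-12, -9).
Solve U^T U · c = U^T v for the coefficients: c = (-249/211, -6/211). The projection is proj_W(v) = U c.
Check: (v - proj_W(v)) · u_1 = 0  (should be 0).
Check: (v - proj_W(v)) · u_2 = 0  (should be 0).
Result: proj_W(v) = (12/211, -237/211, 765/211, 18/211).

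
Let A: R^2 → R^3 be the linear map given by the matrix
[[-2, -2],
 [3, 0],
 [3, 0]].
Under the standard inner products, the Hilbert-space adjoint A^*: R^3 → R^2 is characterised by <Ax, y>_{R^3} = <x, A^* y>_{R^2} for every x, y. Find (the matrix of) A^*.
A^* = A^T =
[[-2, 3, 3],
 [-2, 0, 0]]

For real matrices with standard dot products, the defining identity <Ax, y> = <x, A^* y> gives (Ax)^T y = x^T (A^*) y, i.e. x^T A^T y = x^T (A^*) y. Since this holds for all x, y, we must have A^* = A^T. Therefore
A^* =
[[-2, 3, 3],
 [-2, 0, 0]].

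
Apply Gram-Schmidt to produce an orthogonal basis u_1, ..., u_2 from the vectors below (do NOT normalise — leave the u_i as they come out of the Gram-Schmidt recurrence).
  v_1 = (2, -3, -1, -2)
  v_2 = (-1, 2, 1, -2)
Orthogonal basis:
  u_1 = (2, -3, -1, -2)
  u_2 = (-4/9, 7/6, 13/18, -23/9)

Apply the Gram-Schmidt recurrence
  u_1 = v_1
  u_i = v_i − Σ_{j<i} ((v_i · u_j) / (u_j · u_j)) · u_j.

Step by step this gives:
  u_1 = (2, -3, -1, -2)
  u_2 = (-4/9, 7/6, 13/18, -23/9)

Orthogonality check:
  u_2 · u_1 = 0 (should be 0)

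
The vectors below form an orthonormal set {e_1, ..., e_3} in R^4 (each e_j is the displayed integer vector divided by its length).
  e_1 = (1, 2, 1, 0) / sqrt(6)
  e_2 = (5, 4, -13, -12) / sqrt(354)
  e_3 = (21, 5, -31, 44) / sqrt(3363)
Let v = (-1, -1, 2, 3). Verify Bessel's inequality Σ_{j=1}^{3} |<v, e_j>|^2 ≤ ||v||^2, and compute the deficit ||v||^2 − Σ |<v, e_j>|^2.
Σ |<v, e_j>|^2 = 854/57; ||v||^2 = 15; deficit = 1/57

Write each e_j = u_j / sqrt(<u_j, u_j>) where u_j is the displayed integer vector. Then <v, e_j> = <v, u_j> / sqrt(<u_j, u_j>), so |<v, e_j>|^2 = <v, u_j>^2 / <u_j, u_j>.
Coefficients: <v, e_1> = -1/sqrt(6), <v, e_2> = -71/sqrt(354), <v, e_3> = 44/sqrt(3363).
Square and sum: Σ |<v, e_j>|^2 = 854/57.
Compute ||v||^2 = v·v = 15.
Deficit = 15 − 854/57 = 1/57 ≥ 0, confirming Bessel's inequality. (The deficit equals ||v − Σ <v,e_j> e_j||^2, the squared distance from v to span{e_j}.)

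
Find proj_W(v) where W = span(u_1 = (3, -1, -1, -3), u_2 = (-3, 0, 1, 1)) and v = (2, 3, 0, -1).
proj_W(v) = (37/17, 25/51, -37/51, 13/51)

Set up U = [u_1 | ... | u_2] ∈ R^(4×2). The projector onto W = col(U) is P = U (U^T U)^(-1) U^T.
Compute U^T U =
  [20, -13]
  [-13, 11],
and U^T v = (6, -7).
Solve U^T U · c = U^T v for the coefficients: c = (-25/51, -62/51). The projection is proj_W(v) = U c.
Check: (v - proj_W(v)) · u_1 = 0  (should be 0).
Check: (v - proj_W(v)) · u_2 = 0  (should be 0).
Result: proj_W(v) = (37/17, 25/51, -37/51, 13/51).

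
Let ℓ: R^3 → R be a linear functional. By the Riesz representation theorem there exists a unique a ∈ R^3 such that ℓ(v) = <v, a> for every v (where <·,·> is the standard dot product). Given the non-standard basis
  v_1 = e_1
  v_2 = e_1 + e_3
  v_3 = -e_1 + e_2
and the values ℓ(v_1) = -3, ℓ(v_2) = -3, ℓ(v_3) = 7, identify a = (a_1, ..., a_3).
a = (-3, 4, 0)

Write a = (a_1, ..., a_3) in the standard basis. For each basis vector v_i, ℓ(v_i) = <v_i, a> is a linear equation in the a_j's. Collect the n equations into a matrix system V a = ℓ, where row i of V is v_i (expressed in the standard basis). Since V is invertible (lower-triangular with 1s on the diagonal, up to permutation), solve by back-substitution:
  V =
[[1, 0, 0],
 [1, 0, 1],
 [-1, 1, 0]]
  V a = (-3, -3, 7)
Solving gives a = (-3, 4, 0).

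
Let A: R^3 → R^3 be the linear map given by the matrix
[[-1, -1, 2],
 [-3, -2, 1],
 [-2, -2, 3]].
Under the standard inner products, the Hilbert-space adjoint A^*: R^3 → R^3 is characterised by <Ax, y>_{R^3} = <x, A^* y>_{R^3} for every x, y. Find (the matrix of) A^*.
A^* = A^T =
[[-1, -3, -2],
 [-1, -2, -2],
 [2, 1, 3]]

For real matrices with standard dot products, the defining identity <Ax, y> = <x, A^* y> gives (Ax)^T y = x^T (A^*) y, i.e. x^T A^T y = x^T (A^*) y. Since this holds for all x, y, we must have A^* = A^T. Therefore
A^* =
[[-1, -3, -2],
 [-1, -2, -2],
 [2, 1, 3]].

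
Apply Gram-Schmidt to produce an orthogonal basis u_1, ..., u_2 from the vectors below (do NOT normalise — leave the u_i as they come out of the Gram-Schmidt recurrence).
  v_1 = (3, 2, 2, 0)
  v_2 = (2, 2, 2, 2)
Orthogonal basis:
  u_1 = (3, 2, 2, 0)
  u_2 = (-8/17, 6/17, 6/17, 2)

Apply the Gram-Schmidt recurrence
  u_1 = v_1
  u_i = v_i − Σ_{j<i} ((v_i · u_j) / (u_j · u_j)) · u_j.

Step by step this gives:
  u_1 = (3, 2, 2, 0)
  u_2 = (-8/17, 6/17, 6/17, 2)

Orthogonality check:
  u_2 · u_1 = 0 (should be 0)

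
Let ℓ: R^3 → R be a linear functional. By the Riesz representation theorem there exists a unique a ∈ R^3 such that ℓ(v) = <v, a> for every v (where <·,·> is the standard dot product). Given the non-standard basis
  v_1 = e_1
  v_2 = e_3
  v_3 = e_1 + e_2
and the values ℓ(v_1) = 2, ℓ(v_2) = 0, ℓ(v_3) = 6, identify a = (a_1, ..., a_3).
a = (2, 4, 0)

Write a = (a_1, ..., a_3) in the standard basis. For each basis vector v_i, ℓ(v_i) = <v_i, a> is a linear equation in the a_j's. Collect the n equations into a matrix system V a = ℓ, where row i of V is v_i (expressed in the standard basis). Since V is invertible (lower-triangular with 1s on the diagonal, up to permutation), solve by back-substitution:
  V =
[[1, 0, 0],
 [0, 0, 1],
 [1, 1, 0]]
  V a = (2, 0, 6)
Solving gives a = (2, 4, 0).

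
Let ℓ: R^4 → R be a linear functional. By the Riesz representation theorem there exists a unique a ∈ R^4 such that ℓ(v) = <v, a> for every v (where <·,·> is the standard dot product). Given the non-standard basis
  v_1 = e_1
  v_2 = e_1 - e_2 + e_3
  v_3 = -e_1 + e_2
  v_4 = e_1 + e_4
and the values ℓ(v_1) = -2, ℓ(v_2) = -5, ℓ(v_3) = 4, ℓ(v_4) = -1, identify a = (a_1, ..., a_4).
a = (-2, 2, -1, 1)

Write a = (a_1, ..., a_4) in the standard basis. For each basis vector v_i, ℓ(v_i) = <v_i, a> is a linear equation in the a_j's. Collect the n equations into a matrix system V a = ℓ, where row i of V is v_i (expressed in the standard basis). Since V is invertible (lower-triangular with 1s on the diagonal, up to permutation), solve by back-substitution:
  V =
[[1, 0, 0, 0],
 [1, -1, 1, 0],
 [-1, 1, 0, 0],
 [1, 0, 0, 1]]
  V a = (-2, -5, 4, -1)
Solving gives a = (-2, 2, -1, 1).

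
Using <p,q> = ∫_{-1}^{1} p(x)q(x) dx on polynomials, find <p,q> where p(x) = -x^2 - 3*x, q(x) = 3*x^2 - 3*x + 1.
<p,q> = 62/15

Expand the product: p(x)·q(x) = -3*x^4 - 6*x^3 + 8*x^2 - 3*x.
∫_{-1}^{1} of each monomial x^k gives [2/(k+1) if k even, 0 if k odd]. Integrating term-by-term (or equivalently evaluating the antiderivative F(x) = -3*x^5/5 - 3*x^4/2 + 8*x^3/3 - 3*x^2/2 at the endpoints):
  F(1) − F(−1) = -14/15 − (-76/15) = 62/15.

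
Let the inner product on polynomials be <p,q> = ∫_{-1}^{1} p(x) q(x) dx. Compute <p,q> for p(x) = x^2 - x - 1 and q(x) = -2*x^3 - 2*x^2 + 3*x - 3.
<p,q> = 10/3

Expand the product: p(x)·q(x) = -2*x^5 + 7*x^3 - 4*x^2 + 3.
∫_{-1}^{1} of each monomial x^k gives [2/(k+1) if k even, 0 if k odd]. Integrating term-by-term (or equivalently evaluating the antiderivative F(x) = -x^6/3 + 7*x^4/4 - 4*x^3/3 + 3*x at the endpoints):
  F(1) − F(−1) = 37/12 − (-1/4) = 10/3.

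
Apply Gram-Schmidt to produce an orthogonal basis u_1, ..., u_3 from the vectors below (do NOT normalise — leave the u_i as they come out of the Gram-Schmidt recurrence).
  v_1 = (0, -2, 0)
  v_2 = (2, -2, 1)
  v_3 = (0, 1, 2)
Orthogonal basis:
  u_1 = (0, -2, 0)
  u_2 = (2, 0, 1)
  u_3 = (-4/5, 0, 8/5)

Apply the Gram-Schmidt recurrence
  u_1 = v_1
  u_i = v_i − Σ_{j<i} ((v_i · u_j) / (u_j · u_j)) · u_j.

Step by step this gives:
  u_1 = (0, -2, 0)
  u_2 = (2, 0, 1)
  u_3 = (-4/5, 0, 8/5)

Orthogonality check:
  u_2 · u_1 = 0 (should be 0)
  u_3 · u_1 = 0 (should be 0)
  u_3 · u_2 = 0 (should be 0)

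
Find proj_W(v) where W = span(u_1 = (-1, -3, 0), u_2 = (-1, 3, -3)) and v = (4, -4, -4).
proj_W(v) = (-8/7, -16/7, -4/7)

Set up U = [u_1 | ... | u_2] ∈ R^(3×2). The projector onto W = col(U) is P = U (U^T U)^(-1) U^T.
Compute U^T U =
  [10, -8]
  [-8, 19],
and U^T v = (8, -4).
Solve U^T U · c = U^T v for the coefficients: c = (20/21, 4/21). The projection is proj_W(v) = U c.
Check: (v - proj_W(v)) · u_1 = 0  (should be 0).
Check: (v - proj_W(v)) · u_2 = 0  (should be 0).
Result: proj_W(v) = (-8/7, -16/7, -4/7).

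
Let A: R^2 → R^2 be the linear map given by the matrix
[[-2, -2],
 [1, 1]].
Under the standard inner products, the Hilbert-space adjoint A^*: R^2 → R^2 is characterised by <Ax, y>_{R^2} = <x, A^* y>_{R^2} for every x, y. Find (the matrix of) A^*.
A^* = A^T =
[[-2, 1],
 [-2, 1]]

For real matrices with standard dot products, the defining identity <Ax, y> = <x, A^* y> gives (Ax)^T y = x^T (A^*) y, i.e. x^T A^T y = x^T (A^*) y. Since this holds for all x, y, we must have A^* = A^T. Therefore
A^* =
[[-2, 1],
 [-2, 1]].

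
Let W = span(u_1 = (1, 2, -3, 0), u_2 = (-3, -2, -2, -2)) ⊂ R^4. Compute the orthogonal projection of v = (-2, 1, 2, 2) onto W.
proj_W(v) = (56/293, -136/293, 514/293, 124/293)

Set up U = [u_1 | ... | u_2] ∈ R^(4×2). The projector onto W = col(U) is P = U (U^T U)^(-1) U^T.
Compute U^T U =
  [14, -1]
  [-1, 21],
and U^T v = (-6, -4).
Solve U^T U · c = U^T v for the coefficients: c = (-130/293, -62/293). The projection is proj_W(v) = U c.
Check: (v - proj_W(v)) · u_1 = 0  (should be 0).
Check: (v - proj_W(v)) · u_2 = 0  (should be 0).
Result: proj_W(v) = (56/293, -136/293, 514/293, 124/293).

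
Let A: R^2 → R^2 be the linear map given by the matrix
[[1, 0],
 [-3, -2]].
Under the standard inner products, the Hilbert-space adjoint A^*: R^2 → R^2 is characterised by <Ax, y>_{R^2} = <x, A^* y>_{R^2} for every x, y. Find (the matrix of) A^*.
A^* = A^T =
[[1, -3],
 [0, -2]]

For real matrices with standard dot products, the defining identity <Ax, y> = <x, A^* y> gives (Ax)^T y = x^T (A^*) y, i.e. x^T A^T y = x^T (A^*) y. Since this holds for all x, y, we must have A^* = A^T. Therefore
A^* =
[[1, -3],
 [0, -2]].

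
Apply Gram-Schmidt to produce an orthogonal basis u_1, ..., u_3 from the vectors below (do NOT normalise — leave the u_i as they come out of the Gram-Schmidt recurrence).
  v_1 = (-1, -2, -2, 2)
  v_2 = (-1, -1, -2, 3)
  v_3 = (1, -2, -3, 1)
Orthogonal basis:
  u_1 = (-1, -2, -2, 2)
  u_2 = (0, 1, 0, 1)
  u_3 = (24/13, 5/26, -17/13, -5/26)

Apply the Gram-Schmidt recurrence
  u_1 = v_1
  u_i = v_i − Σ_{j<i} ((v_i · u_j) / (u_j · u_j)) · u_j.

Step by step this gives:
  u_1 = (-1, -2, -2, 2)
  u_2 = (0, 1, 0, 1)
  u_3 = (24/13, 5/26, -17/13, -5/26)

Orthogonality check:
  u_2 · u_1 = 0 (should be 0)
  u_3 · u_1 = 0 (should be 0)
  u_3 · u_2 = 0 (should be 0)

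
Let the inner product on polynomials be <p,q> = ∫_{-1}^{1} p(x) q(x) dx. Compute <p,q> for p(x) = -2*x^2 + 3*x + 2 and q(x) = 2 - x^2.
<p,q> = 24/5

Expand the product: p(x)·q(x) = 2*x^4 - 3*x^3 - 6*x^2 + 6*x + 4.
∫_{-1}^{1} of each monomial x^k gives [2/(k+1) if k even, 0 if k odd]. Integrating term-by-term (or equivalently evaluating the antiderivative F(x) = 2*x^5/5 - 3*x^4/4 - 2*x^3 + 3*x^2 + 4*x at the endpoints):
  F(1) − F(−1) = 93/20 − (-3/20) = 24/5.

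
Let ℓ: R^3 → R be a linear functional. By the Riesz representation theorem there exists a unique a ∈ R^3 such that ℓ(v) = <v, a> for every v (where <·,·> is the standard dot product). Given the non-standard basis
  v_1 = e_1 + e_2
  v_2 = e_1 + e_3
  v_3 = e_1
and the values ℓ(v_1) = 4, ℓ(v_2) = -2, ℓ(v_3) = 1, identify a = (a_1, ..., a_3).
a = (1, 3, -3)

Write a = (a_1, ..., a_3) in the standard basis. For each basis vector v_i, ℓ(v_i) = <v_i, a> is a linear equation in the a_j's. Collect the n equations into a matrix system V a = ℓ, where row i of V is v_i (expressed in the standard basis). Since V is invertible (lower-triangular with 1s on the diagonal, up to permutation), solve by back-substitution:
  V =
[[1, 1, 0],
 [1, 0, 1],
 [1, 0, 0]]
  V a = (4, -2, 1)
Solving gives a = (1, 3, -3).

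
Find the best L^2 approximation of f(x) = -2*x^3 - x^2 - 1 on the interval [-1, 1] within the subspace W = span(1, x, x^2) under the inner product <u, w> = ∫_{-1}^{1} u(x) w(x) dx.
g(x) = -x^2 - 6*x/5 - 1

The best approximation g ∈ W is the orthogonal projection of f onto W. Writing g = a_0 + a_1 x + a_2 x^2, the coefficients solve the normal equations G · a = b where
  G_{ij} = <φ_i, φ_j> and b_i = <f, φ_i>, with φ_0 = 1, φ_1 = x, φ_2 = x^2.
G =
  [2, 0, 2/3]
  [0, 2/3, 0]
  [2/3, 0, 2/5],
b = (-8/3, -4/5, -16/15).
Solving gives a_0 = -1, a_1 = -6/5, a_2 = -1, so
  g(x) = -x^2 - 6*x/5 - 1.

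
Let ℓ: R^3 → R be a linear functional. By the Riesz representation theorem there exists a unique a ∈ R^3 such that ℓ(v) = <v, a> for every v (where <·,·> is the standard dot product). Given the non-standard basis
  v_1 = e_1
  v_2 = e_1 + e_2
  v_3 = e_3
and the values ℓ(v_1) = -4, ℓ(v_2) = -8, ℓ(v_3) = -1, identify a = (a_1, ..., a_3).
a = (-4, -4, -1)

Write a = (a_1, ..., a_3) in the standard basis. For each basis vector v_i, ℓ(v_i) = <v_i, a> is a linear equation in the a_j's. Collect the n equations into a matrix system V a = ℓ, where row i of V is v_i (expressed in the standard basis). Since V is invertible (lower-triangular with 1s on the diagonal, up to permutation), solve by back-substitution:
  V =
[[1, 0, 0],
 [1, 1, 0],
 [0, 0, 1]]
  V a = (-4, -8, -1)
Solving gives a = (-4, -4, -1).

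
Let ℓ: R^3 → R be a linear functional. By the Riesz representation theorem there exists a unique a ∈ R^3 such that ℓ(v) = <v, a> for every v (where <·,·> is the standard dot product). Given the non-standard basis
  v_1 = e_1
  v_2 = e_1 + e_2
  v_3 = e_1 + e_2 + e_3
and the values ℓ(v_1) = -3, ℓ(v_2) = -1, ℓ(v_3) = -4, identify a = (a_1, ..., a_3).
a = (-3, 2, -3)

Write a = (a_1, ..., a_3) in the standard basis. For each basis vector v_i, ℓ(v_i) = <v_i, a> is a linear equation in the a_j's. Collect the n equations into a matrix system V a = ℓ, where row i of V is v_i (expressed in the standard basis). Since V is invertible (lower-triangular with 1s on the diagonal, up to permutation), solve by back-substitution:
  V =
[[1, 0, 0],
 [1, 1, 0],
 [1, 1, 1]]
  V a = (-3, -1, -4)
Solving gives a = (-3, 2, -3).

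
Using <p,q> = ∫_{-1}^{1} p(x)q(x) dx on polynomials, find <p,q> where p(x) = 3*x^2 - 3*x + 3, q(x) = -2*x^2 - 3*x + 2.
<p,q> = 78/5

Expand the product: p(x)·q(x) = -6*x^4 - 3*x^3 + 9*x^2 - 15*x + 6.
∫_{-1}^{1} of each monomial x^k gives [2/(k+1) if k even, 0 if k odd]. Integrating term-by-term (or equivalently evaluating the antiderivative F(x) = -6*x^5/5 - 3*x^4/4 + 3*x^3 - 15*x^2/2 + 6*x at the endpoints):
  F(1) − F(−1) = -9/20 − (-321/20) = 78/5.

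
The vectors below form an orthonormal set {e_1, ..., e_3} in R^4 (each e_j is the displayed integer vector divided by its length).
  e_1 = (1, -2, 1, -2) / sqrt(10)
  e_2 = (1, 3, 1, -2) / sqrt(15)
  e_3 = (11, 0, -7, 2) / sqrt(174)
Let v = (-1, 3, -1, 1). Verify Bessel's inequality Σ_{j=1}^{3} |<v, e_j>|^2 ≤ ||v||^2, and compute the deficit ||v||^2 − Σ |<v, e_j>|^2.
Σ |<v, e_j>|^2 = 339/29; ||v||^2 = 12; deficit = 9/29

Write each e_j = u_j / sqrt(<u_j, u_j>) where u_j is the displayed integer vector. Then <v, e_j> = <v, u_j> / sqrt(<u_j, u_j>), so |<v, e_j>|^2 = <v, u_j>^2 / <u_j, u_j>.
Coefficients: <v, e_1> = -10/sqrt(10), <v, e_2> = 5/sqrt(15), <v, e_3> = -2/sqrt(174).
Square and sum: Σ |<v, e_j>|^2 = 339/29.
Compute ||v||^2 = v·v = 12.
Deficit = 12 − 339/29 = 9/29 ≥ 0, confirming Bessel's inequality. (The deficit equals ||v − Σ <v,e_j> e_j||^2, the squared distance from v to span{e_j}.)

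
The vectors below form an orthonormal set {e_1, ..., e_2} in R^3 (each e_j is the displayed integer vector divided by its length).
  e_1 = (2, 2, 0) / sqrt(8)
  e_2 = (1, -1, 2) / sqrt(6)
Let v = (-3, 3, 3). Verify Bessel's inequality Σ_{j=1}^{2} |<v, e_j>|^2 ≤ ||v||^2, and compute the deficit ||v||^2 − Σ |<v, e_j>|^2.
Σ |<v, e_j>|^2 = 0; ||v||^2 = 27; deficit = 27

Write each e_j = u_j / sqrt(<u_j, u_j>) where u_j is the displayed integer vector. Then <v, e_j> = <v, u_j> / sqrt(<u_j, u_j>), so |<v, e_j>|^2 = <v, u_j>^2 / <u_j, u_j>.
Coefficients: <v, e_1> = 0/sqrt(8), <v, e_2> = 0/sqrt(6).
Square and sum: Σ |<v, e_j>|^2 = 0.
Compute ||v||^2 = v·v = 27.
Deficit = 27 − 0 = 27 ≥ 0, confirming Bessel's inequality. (The deficit equals ||v − Σ <v,e_j> e_j||^2, the squared distance from v to span{e_j}.)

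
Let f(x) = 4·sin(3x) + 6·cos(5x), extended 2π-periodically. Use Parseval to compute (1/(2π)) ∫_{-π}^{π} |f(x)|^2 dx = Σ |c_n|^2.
Σ |c_n|^2 = 26

Expand |f|^2 and use orthogonality of {sin(nx), cos(mx)} on [-π, π]:
  ∫_{-π}^{π} sin(nx)^2 dx = π, ∫ cos(mx)^2 dx = π, and cross terms integrate to 0.
So ∫_{-π}^{π} f(x)^2 dx = 4^2 · π + 6^2 · π = (16 + 36)π.
Divide by 2π: (16 + 36)/2 = 26.
By Parseval, this equals Σ |c_n|^2.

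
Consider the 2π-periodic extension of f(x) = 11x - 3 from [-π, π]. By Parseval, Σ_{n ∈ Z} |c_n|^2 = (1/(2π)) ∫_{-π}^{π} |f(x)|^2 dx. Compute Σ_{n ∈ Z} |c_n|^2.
Σ |c_n|^2 = 121π^2/3 + 9

Expand and integrate term by term over [-π, π]:
  ∫ (11x)^2 dx = 121·(2π^3/3); ∫ 2·11·(-3)·x dx = 0 (odd integrand); ∫ (-3)^2 dx = 9·2π.
So (1/(2π)) ∫_{-π}^{π} (11x - 3)^2 dx = 121π^2/3 + 9 = 121π^2/3 + 9.
Parseval ⇒ Σ |c_n|^2 = 121π^2/3 + 9.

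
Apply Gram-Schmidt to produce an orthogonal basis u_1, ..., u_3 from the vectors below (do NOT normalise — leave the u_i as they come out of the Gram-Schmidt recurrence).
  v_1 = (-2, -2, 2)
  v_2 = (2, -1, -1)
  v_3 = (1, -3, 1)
Orthogonal basis:
  u_1 = (-2, -2, 2)
  u_2 = (4/3, -5/3, -1/3)
  u_3 = (2/7, 1/7, 3/7)

Apply the Gram-Schmidt recurrence
  u_1 = v_1
  u_i = v_i − Σ_{j<i} ((v_i · u_j) / (u_j · u_j)) · u_j.

Step by step this gives:
  u_1 = (-2, -2, 2)
  u_2 = (4/3, -5/3, -1/3)
  u_3 = (2/7, 1/7, 3/7)

Orthogonality check:
  u_2 · u_1 = 0 (should be 0)
  u_3 · u_1 = 0 (should be 0)
  u_3 · u_2 = 0 (should be 0)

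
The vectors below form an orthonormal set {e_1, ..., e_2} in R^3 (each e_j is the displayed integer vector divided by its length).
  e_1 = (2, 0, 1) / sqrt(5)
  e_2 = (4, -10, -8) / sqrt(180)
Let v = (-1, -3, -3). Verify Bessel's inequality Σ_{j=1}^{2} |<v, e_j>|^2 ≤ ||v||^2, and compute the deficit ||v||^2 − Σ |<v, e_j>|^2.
Σ |<v, e_j>|^2 = 170/9; ||v||^2 = 19; deficit = 1/9

Write each e_j = u_j / sqrt(<u_j, u_j>) where u_j is the displayed integer vector. Then <v, e_j> = <v, u_j> / sqrt(<u_j, u_j>), so |<v, e_j>|^2 = <v, u_j>^2 / <u_j, u_j>.
Coefficients: <v, e_1> = -5/sqrt(5), <v, e_2> = 50/sqrt(180).
Square and sum: Σ |<v, e_j>|^2 = 170/9.
Compute ||v||^2 = v·v = 19.
Deficit = 19 − 170/9 = 1/9 ≥ 0, confirming Bessel's inequality. (The deficit equals ||v − Σ <v,e_j> e_j||^2, the squared distance from v to span{e_j}.)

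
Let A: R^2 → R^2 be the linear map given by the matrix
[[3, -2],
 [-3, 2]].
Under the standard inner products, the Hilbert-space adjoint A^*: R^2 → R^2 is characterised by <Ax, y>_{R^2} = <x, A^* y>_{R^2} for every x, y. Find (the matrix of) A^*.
A^* = A^T =
[[3, -3],
 [-2, 2]]

For real matrices with standard dot products, the defining identity <Ax, y> = <x, A^* y> gives (Ax)^T y = x^T (A^*) y, i.e. x^T A^T y = x^T (A^*) y. Since this holds for all x, y, we must have A^* = A^T. Therefore
A^* =
[[3, -3],
 [-2, 2]].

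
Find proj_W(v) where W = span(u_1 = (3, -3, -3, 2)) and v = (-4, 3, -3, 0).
proj_W(v) = (-36/31, 36/31, 36/31, -24/31)

Set up U = [u_1 | ... | u_1] ∈ R^(4×1). The projector onto W = col(U) is P = U (U^T U)^(-1) U^T.
Compute U^T U =
  [31],
and U^T v = (-12).
Solve U^T U · c = U^T v for the coefficients: c = (-12/31). The projection is proj_W(v) = U c.
Check: (v - proj_W(v)) · u_1 = 0  (should be 0).
Result: proj_W(v) = (-36/31, 36/31, 36/31, -24/31).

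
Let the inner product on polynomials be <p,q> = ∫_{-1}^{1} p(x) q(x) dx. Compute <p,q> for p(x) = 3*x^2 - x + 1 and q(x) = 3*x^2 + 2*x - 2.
<p,q> = -56/15

Expand the product: p(x)·q(x) = 9*x^4 + 3*x^3 - 5*x^2 + 4*x - 2.
∫_{-1}^{1} of each monomial x^k gives [2/(k+1) if k even, 0 if k odd]. Integrating term-by-term (or equivalently evaluating the antiderivative F(x) = 9*x^5/5 + 3*x^4/4 - 5*x^3/3 + 2*x^2 - 2*x at the endpoints):
  F(1) − F(−1) = 53/60 − (277/60) = -56/15.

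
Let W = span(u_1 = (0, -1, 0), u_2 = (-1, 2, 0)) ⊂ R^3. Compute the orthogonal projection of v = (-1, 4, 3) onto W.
proj_W(v) = (-1, 4, 0)

Set up U = [u_1 | ... | u_2] ∈ R^(3×2). The projector onto W = col(U) is P = U (U^T U)^(-1) U^T.
Compute U^T U =
  [1, -2]
  [-2, 5],
and U^T v = (-4, 9).
Solve U^T U · c = U^T v for the coefficients: c = (-2, 1). The projection is proj_W(v) = U c.
Check: (v - proj_W(v)) · u_1 = 0  (should be 0).
Check: (v - proj_W(v)) · u_2 = 0  (should be 0).
Result: proj_W(v) = (-1, 4, 0).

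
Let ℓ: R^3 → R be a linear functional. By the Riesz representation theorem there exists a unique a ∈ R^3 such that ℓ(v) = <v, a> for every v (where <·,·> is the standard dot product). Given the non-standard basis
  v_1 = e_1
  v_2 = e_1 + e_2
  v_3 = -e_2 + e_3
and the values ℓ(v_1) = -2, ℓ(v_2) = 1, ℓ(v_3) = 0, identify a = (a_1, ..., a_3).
a = (-2, 3, 3)

Write a = (a_1, ..., a_3) in the standard basis. For each basis vector v_i, ℓ(v_i) = <v_i, a> is a linear equation in the a_j's. Collect the n equations into a matrix system V a = ℓ, where row i of V is v_i (expressed in the standard basis). Since V is invertible (lower-triangular with 1s on the diagonal, up to permutation), solve by back-substitution:
  V =
[[1, 0, 0],
 [1, 1, 0],
 [0, -1, 1]]
  V a = (-2, 1, 0)
Solving gives a = (-2, 3, 3).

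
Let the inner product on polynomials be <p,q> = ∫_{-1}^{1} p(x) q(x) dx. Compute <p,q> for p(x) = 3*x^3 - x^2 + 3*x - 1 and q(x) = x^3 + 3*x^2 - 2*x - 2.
<p,q> = -232/105

Expand the product: p(x)·q(x) = 3*x^6 + 8*x^5 - 6*x^4 + 4*x^3 - 7*x^2 - 4*x + 2.
∫_{-1}^{1} of each monomial x^k gives [2/(k+1) if k even, 0 if k odd]. Integrating term-by-term (or equivalently evaluating the antiderivative F(x) = 3*x^7/7 + 4*x^6/3 - 6*x^5/5 + x^4 - 7*x^3/3 - 2*x^2 + 2*x at the endpoints):
  F(1) − F(−1) = -27/35 − (151/105) = -232/105.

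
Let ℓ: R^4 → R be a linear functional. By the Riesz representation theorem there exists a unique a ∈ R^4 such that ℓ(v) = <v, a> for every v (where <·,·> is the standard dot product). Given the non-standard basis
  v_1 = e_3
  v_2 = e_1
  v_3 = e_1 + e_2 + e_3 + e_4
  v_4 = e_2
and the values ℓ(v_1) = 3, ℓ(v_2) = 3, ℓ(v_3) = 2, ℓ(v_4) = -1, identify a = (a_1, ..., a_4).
a = (3, -1, 3, -3)

Write a = (a_1, ..., a_4) in the standard basis. For each basis vector v_i, ℓ(v_i) = <v_i, a> is a linear equation in the a_j's. Collect the n equations into a matrix system V a = ℓ, where row i of V is v_i (expressed in the standard basis). Since V is invertible (lower-triangular with 1s on the diagonal, up to permutation), solve by back-substitution:
  V =
[[0, 0, 1, 0],
 [1, 0, 0, 0],
 [1, 1, 1, 1],
 [0, 1, 0, 0]]
  V a = (3, 3, 2, -1)
Solving gives a = (3, -1, 3, -3).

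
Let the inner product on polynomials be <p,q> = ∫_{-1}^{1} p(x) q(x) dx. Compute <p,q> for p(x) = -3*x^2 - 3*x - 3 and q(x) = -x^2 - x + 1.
<p,q> = -14/5

Expand the product: p(x)·q(x) = 3*x^4 + 6*x^3 + 3*x^2 - 3.
∫_{-1}^{1} of each monomial x^k gives [2/(k+1) if k even, 0 if k odd]. Integrating term-by-term (or equivalently evaluating the antiderivative F(x) = 3*x^5/5 + 3*x^4/2 + x^3 - 3*x at the endpoints):
  F(1) − F(−1) = 1/10 − (29/10) = -14/5.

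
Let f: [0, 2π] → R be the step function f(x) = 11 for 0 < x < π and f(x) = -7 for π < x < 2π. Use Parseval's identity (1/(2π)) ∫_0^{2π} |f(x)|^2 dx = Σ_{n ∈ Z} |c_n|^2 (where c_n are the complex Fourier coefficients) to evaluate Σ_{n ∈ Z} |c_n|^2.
Σ |c_n|^2 = 85

Parseval equates the L^2 energy of f (normalised by 1/(2π)) with the ℓ^2 sum of its Fourier coefficients: (1/(2π)) ∫_0^{2π} |f|^2 = Σ |c_n|^2.
Compute the left side: (1/(2π)) [∫_0^π 11^2 dx + ∫_π^{2π} (-7)^2 dx] = (1/(2π)) · (121π + 49π) = (121 + 49)/2 = 85.
So Σ_{n ∈ Z} |c_n|^2 = 85.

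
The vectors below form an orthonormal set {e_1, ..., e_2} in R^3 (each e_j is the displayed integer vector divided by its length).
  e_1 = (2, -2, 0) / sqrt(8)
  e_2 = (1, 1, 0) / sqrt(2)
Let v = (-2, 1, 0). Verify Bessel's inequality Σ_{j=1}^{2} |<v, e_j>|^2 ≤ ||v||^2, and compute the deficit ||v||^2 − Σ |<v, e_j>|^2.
Σ |<v, e_j>|^2 = 5; ||v||^2 = 5; deficit = 0

Write each e_j = u_j / sqrt(<u_j, u_j>) where u_j is the displayed integer vector. Then <v, e_j> = <v, u_j> / sqrt(<u_j, u_j>), so |<v, e_j>|^2 = <v, u_j>^2 / <u_j, u_j>.
Coefficients: <v, e_1> = -6/sqrt(8), <v, e_2> = -1/sqrt(2).
Square and sum: Σ |<v, e_j>|^2 = 5.
Compute ||v||^2 = v·v = 5.
Deficit = 5 − 5 = 0 ≥ 0, confirming Bessel's inequality. (The deficit equals ||v − Σ <v,e_j> e_j||^2, the squared distance from v to span{e_j}.)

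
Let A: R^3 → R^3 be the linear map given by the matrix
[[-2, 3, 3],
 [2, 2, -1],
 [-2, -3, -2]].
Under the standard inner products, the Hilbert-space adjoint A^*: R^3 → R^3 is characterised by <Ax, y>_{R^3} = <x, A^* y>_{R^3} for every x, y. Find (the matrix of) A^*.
A^* = A^T =
[[-2, 2, -2],
 [3, 2, -3],
 [3, -1, -2]]

For real matrices with standard dot products, the defining identity <Ax, y> = <x, A^* y> gives (Ax)^T y = x^T (A^*) y, i.e. x^T A^T y = x^T (A^*) y. Since this holds for all x, y, we must have A^* = A^T. Therefore
A^* =
[[-2, 2, -2],
 [3, 2, -3],
 [3, -1, -2]].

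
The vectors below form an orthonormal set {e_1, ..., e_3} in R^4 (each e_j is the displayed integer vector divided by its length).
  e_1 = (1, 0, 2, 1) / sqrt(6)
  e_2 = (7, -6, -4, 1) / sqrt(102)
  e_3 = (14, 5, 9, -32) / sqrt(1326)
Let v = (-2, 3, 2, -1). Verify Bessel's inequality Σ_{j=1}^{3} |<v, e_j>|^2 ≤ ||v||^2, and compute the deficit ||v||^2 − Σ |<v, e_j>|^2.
Σ |<v, e_j>|^2 = 1379/78; ||v||^2 = 18; deficit = 25/78

Write each e_j = u_j / sqrt(<u_j, u_j>) where u_j is the displayed integer vector. Then <v, e_j> = <v, u_j> / sqrt(<u_j, u_j>), so |<v, e_j>|^2 = <v, u_j>^2 / <u_j, u_j>.
Coefficients: <v, e_1> = 1/sqrt(6), <v, e_2> = -41/sqrt(102), <v, e_3> = 37/sqrt(1326).
Square and sum: Σ |<v, e_j>|^2 = 1379/78.
Compute ||v||^2 = v·v = 18.
Deficit = 18 − 1379/78 = 25/78 ≥ 0, confirming Bessel's inequality. (The deficit equals ||v − Σ <v,e_j> e_j||^2, the squared distance from v to span{e_j}.)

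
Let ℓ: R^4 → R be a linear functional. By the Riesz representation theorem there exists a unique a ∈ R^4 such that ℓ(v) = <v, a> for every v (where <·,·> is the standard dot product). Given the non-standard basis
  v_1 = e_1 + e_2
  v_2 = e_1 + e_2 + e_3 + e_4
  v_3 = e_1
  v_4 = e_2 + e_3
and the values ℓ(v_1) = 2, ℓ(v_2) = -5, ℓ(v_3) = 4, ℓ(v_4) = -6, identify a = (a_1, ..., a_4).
a = (4, -2, -4, -3)

Write a = (a_1, ..., a_4) in the standard basis. For each basis vector v_i, ℓ(v_i) = <v_i, a> is a linear equation in the a_j's. Collect the n equations into a matrix system V a = ℓ, where row i of V is v_i (expressed in the standard basis). Since V is invertible (lower-triangular with 1s on the diagonal, up to permutation), solve by back-substitution:
  V =
[[1, 1, 0, 0],
 [1, 1, 1, 1],
 [1, 0, 0, 0],
 [0, 1, 1, 0]]
  V a = (2, -5, 4, -6)
Solving gives a = (4, -2, -4, -3).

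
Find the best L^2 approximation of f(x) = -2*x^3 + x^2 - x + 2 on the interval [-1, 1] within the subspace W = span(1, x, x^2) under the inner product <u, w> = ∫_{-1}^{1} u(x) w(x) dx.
g(x) = x^2 - 11*x/5 + 2

The best approximation g ∈ W is the orthogonal projection of f onto W. Writing g = a_0 + a_1 x + a_2 x^2, the coefficients solve the normal equations G · a = b where
  G_{ij} = <φ_i, φ_j> and b_i = <f, φ_i>, with φ_0 = 1, φ_1 = x, φ_2 = x^2.
G =
  [2, 0, 2/3]
  [0, 2/3, 0]
  [2/3, 0, 2/5],
b = (14/3, -22/15, 26/15).
Solving gives a_0 = 2, a_1 = -11/5, a_2 = 1, so
  g(x) = x^2 - 11*x/5 + 2.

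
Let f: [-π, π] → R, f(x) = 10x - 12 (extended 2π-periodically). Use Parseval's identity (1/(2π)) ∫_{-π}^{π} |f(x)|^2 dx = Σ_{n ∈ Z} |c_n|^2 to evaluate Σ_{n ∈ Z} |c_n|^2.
Σ |c_n|^2 = 100π^2/3 + 144

Expand and integrate term by term over [-π, π]:
  ∫ (10x)^2 dx = 100·(2π^3/3); ∫ 2·10·(-12)·x dx = 0 (odd integrand); ∫ (-12)^2 dx = 144·2π.
So (1/(2π)) ∫_{-π}^{π} (10x - 12)^2 dx = 100π^2/3 + 144 = 100π^2/3 + 144.
Parseval ⇒ Σ |c_n|^2 = 100π^2/3 + 144.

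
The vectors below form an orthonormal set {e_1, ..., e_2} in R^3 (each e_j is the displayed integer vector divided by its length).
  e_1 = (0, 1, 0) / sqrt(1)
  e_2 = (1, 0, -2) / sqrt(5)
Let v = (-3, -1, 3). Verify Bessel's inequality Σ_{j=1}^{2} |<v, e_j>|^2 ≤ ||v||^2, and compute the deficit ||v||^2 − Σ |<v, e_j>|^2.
Σ |<v, e_j>|^2 = 86/5; ||v||^2 = 19; deficit = 9/5

Write each e_j = u_j / sqrt(<u_j, u_j>) where u_j is the displayed integer vector. Then <v, e_j> = <v, u_j> / sqrt(<u_j, u_j>), so |<v, e_j>|^2 = <v, u_j>^2 / <u_j, u_j>.
Coefficients: <v, e_1> = -1/sqrt(1), <v, e_2> = -9/sqrt(5).
Square and sum: Σ |<v, e_j>|^2 = 86/5.
Compute ||v||^2 = v·v = 19.
Deficit = 19 − 86/5 = 9/5 ≥ 0, confirming Bessel's inequality. (The deficit equals ||v − Σ <v,e_j> e_j||^2, the squared distance from v to span{e_j}.)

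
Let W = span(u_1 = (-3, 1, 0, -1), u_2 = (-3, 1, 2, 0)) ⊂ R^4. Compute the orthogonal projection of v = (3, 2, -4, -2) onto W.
proj_W(v) = (35/18, -35/54, -115/27, -40/27)

Set up U = [u_1 | ... | u_2] ∈ R^(4×2). The projector onto W = col(U) is P = U (U^T U)^(-1) U^T.
Compute U^T U =
  [11, 10]
  [10, 14],
and U^T v = (-5, -15).
Solve U^T U · c = U^T v for the coefficients: c = (40/27, -115/54). The projection is proj_W(v) = U c.
Check: (v - proj_W(v)) · u_1 = 0  (should be 0).
Check: (v - proj_W(v)) · u_2 = 0  (should be 0).
Result: proj_W(v) = (35/18, -35/54, -115/27, -40/27).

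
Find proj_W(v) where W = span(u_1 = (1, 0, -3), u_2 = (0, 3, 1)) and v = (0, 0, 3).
proj_W(v) = (-81/91, 9/91, 246/91)

Set up U = [u_1 | ... | u_2] ∈ R^(3×2). The projector onto W = col(U) is P = U (U^T U)^(-1) U^T.
Compute U^T U =
  [10, -3]
  [-3, 10],
and U^T v = (-9, 3).
Solve U^T U · c = U^T v for the coefficients: c = (-81/91, 3/91). The projection is proj_W(v) = U c.
Check: (v - proj_W(v)) · u_1 = 0  (should be 0).
Check: (v - proj_W(v)) · u_2 = 0  (should be 0).
Result: proj_W(v) = (-81/91, 9/91, 246/91).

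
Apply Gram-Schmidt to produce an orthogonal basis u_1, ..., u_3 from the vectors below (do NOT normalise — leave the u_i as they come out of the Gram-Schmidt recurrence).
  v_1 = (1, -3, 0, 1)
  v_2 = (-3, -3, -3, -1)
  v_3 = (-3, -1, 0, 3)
Orthogonal basis:
  u_1 = (1, -3, 0, 1)
  u_2 = (-38/11, -18/11, -3, -16/11)
  u_3 = (-636/283, 86/283, 252/283, 894/283)

Apply the Gram-Schmidt recurrence
  u_1 = v_1
  u_i = v_i − Σ_{j<i} ((v_i · u_j) / (u_j · u_j)) · u_j.

Step by step this gives:
  u_1 = (1, -3, 0, 1)
  u_2 = (-38/11, -18/11, -3, -16/11)
  u_3 = (-636/283, 86/283, 252/283, 894/283)

Orthogonality check:
  u_2 · u_1 = 0 (should be 0)
  u_3 · u_1 = 0 (should be 0)
  u_3 · u_2 = 0 (should be 0)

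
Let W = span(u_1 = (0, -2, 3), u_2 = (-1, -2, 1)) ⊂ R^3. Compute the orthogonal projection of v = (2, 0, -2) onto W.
proj_W(v) = (10/29, 36/29, -34/29)

Set up U = [u_1 | ... | u_2] ∈ R^(3×2). The projector onto W = col(U) is P = U (U^T U)^(-1) U^T.
Compute U^T U =
  [13, 7]
  [7, 6],
and U^T v = (-6, -4).
Solve U^T U · c = U^T v for the coefficients: c = (-8/29, -10/29). The projection is proj_W(v) = U c.
Check: (v - proj_W(v)) · u_1 = 0  (should be 0).
Check: (v - proj_W(v)) · u_2 = 0  (should be 0).
Result: proj_W(v) = (10/29, 36/29, -34/29).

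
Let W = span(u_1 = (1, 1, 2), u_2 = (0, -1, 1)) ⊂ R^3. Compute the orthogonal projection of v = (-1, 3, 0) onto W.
proj_W(v) = (7/11, 27/11, -6/11)

Set up U = [u_1 | ... | u_2] ∈ R^(3×2). The projector onto W = col(U) is P = U (U^T U)^(-1) U^T.
Compute U^T U =
  [6, 1]
  [1, 2],
and U^T v = (2, -3).
Solve U^T U · c = U^T v for the coefficients: c = (7/11, -20/11). The projection is proj_W(v) = U c.
Check: (v - proj_W(v)) · u_1 = 0  (should be 0).
Check: (v - proj_W(v)) · u_2 = 0  (should be 0).
Result: proj_W(v) = (7/11, 27/11, -6/11).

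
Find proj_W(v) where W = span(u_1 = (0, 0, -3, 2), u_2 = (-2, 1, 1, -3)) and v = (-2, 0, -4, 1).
proj_W(v) = (-29/19, 29/38, -77/19, 35/38)

Set up U = [u_1 | ... | u_2] ∈ R^(4×2). The projector onto W = col(U) is P = U (U^T U)^(-1) U^T.
Compute U^T U =
  [13, -9]
  [-9, 15],
and U^T v = (14, -3).
Solve U^T U · c = U^T v for the coefficients: c = (61/38, 29/38). The projection is proj_W(v) = U c.
Check: (v - proj_W(v)) · u_1 = 0  (should be 0).
Check: (v - proj_W(v)) · u_2 = 0  (should be 0).
Result: proj_W(v) = (-29/19, 29/38, -77/19, 35/38).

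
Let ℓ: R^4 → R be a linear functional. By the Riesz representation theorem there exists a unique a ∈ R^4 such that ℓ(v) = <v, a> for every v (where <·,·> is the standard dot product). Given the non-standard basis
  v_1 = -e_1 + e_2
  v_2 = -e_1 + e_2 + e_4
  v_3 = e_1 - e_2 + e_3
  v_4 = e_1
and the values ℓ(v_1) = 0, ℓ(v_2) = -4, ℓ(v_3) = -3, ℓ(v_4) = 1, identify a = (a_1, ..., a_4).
a = (1, 1, -3, -4)

Write a = (a_1, ..., a_4) in the standard basis. For each basis vector v_i, ℓ(v_i) = <v_i, a> is a linear equation in the a_j's. Collect the n equations into a matrix system V a = ℓ, where row i of V is v_i (expressed in the standard basis). Since V is invertible (lower-triangular with 1s on the diagonal, up to permutation), solve by back-substitution:
  V =
[[-1, 1, 0, 0],
 [-1, 1, 0, 1],
 [1, -1, 1, 0],
 [1, 0, 0, 0]]
  V a = (0, -4, -3, 1)
Solving gives a = (1, 1, -3, -4).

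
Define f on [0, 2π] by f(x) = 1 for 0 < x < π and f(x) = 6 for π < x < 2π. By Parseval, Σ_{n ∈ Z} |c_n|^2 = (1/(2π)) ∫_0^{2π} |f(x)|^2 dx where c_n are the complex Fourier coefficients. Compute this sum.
Σ |c_n|^2 = 37/2

Parseval equates the L^2 energy of f (normalised by 1/(2π)) with the ℓ^2 sum of its Fourier coefficients: (1/(2π)) ∫_0^{2π} |f|^2 = Σ |c_n|^2.
Compute the left side: (1/(2π)) [∫_0^π 1^2 dx + ∫_π^{2π} 6^2 dx] = (1/(2π)) · (1π + 36π) = (1 + 36)/2 = 37/2.
So Σ_{n ∈ Z} |c_n|^2 = 37/2.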